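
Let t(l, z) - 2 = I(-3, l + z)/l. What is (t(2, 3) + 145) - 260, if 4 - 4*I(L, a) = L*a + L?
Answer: -441/4 ≈ -110.25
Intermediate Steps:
I(L, a) = 1 - L/4 - L*a/4 (I(L, a) = 1 - (L*a + L)/4 = 1 - (L + L*a)/4 = 1 + (-L/4 - L*a/4) = 1 - L/4 - L*a/4)
t(l, z) = 2 + (7/4 + 3*l/4 + 3*z/4)/l (t(l, z) = 2 + (1 - 1/4*(-3) - 1/4*(-3)*(l + z))/l = 2 + (1 + 3/4 + (3*l/4 + 3*z/4))/l = 2 + (7/4 + 3*l/4 + 3*z/4)/l)
(t(2, 3) + 145) - 260 = ((1/4)*(7 + 3*3 + 11*2)/2 + 145) - 260 = ((1/4)*(1/2)*(7 + 9 + 22) + 145) - 260 = ((1/4)*(1/2)*38 + 145) - 260 = (19/4 + 145) - 260 = 599/4 - 260 = -441/4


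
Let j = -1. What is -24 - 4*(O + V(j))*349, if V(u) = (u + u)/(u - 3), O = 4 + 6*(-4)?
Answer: 27198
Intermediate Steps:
O = -20 (O = 4 - 24 = -20)
V(u) = 2*u/(-3 + u) (V(u) = (2*u)/(-3 + u) = 2*u/(-3 + u))
-24 - 4*(O + V(j))*349 = -24 - 4*(-20 + 2*(-1)/(-3 - 1))*349 = -24 - 4*(-20 + 2*(-1)/(-4))*349 = -24 - 4*(-20 + 2*(-1)*(-¼))*349 = -24 - 4*(-20 + ½)*349 = -24 - 4*(-39/2)*349 = -24 + 78*349 = -24 + 27222 = 27198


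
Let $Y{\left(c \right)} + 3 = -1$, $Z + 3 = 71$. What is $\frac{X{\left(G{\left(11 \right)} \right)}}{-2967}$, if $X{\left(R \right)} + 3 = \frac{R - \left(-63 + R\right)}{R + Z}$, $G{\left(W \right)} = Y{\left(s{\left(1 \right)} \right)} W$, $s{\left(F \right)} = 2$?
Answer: $\frac{1}{7912} \approx 0.00012639$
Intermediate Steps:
$Z = 68$ ($Z = -3 + 71 = 68$)
$Y{\left(c \right)} = -4$ ($Y{\left(c \right)} = -3 - 1 = -4$)
$G{\left(W \right)} = - 4 W$
$X{\left(R \right)} = -3 + \frac{63}{68 + R}$ ($X{\left(R \right)} = -3 + \frac{R - \left(-63 + R\right)}{R + 68} = -3 + \frac{63}{68 + R}$)
$\frac{X{\left(G{\left(11 \right)} \right)}}{-2967} = \frac{3 \frac{1}{68 - 44} \left(-47 - \left(-4\right) 11\right)}{-2967} = \frac{3 \left(-47 - -44\right)}{68 - 44} \left(- \frac{1}{2967}\right) = \frac{3 \left(-47 + 44\right)}{24} \left(- \frac{1}{2967}\right) = 3 \cdot \frac{1}{24} \left(-3\right) \left(- \frac{1}{2967}\right) = \left(- \frac{3}{8}\right) \left(- \frac{1}{2967}\right) = \frac{1}{7912}$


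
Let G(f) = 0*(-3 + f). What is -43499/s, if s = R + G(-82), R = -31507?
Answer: 43499/31507 ≈ 1.3806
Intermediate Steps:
G(f) = 0
s = -31507 (s = -31507 + 0 = -31507)
-43499/s = -43499/(-31507) = -43499*(-1/31507) = 43499/31507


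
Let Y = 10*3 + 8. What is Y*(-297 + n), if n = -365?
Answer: -25156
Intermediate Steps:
Y = 38 (Y = 30 + 8 = 38)
Y*(-297 + n) = 38*(-297 - 365) = 38*(-662) = -25156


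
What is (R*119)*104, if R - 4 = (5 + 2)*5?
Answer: 482664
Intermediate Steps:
R = 39 (R = 4 + (5 + 2)*5 = 4 + 7*5 = 4 + 35 = 39)
(R*119)*104 = (39*119)*104 = 4641*104 = 482664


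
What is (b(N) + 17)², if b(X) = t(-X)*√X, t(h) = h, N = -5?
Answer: 164 + 170*I*√5 ≈ 164.0 + 380.13*I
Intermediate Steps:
b(X) = -X^(3/2) (b(X) = (-X)*√X = -X^(3/2))
(b(N) + 17)² = (-(-5)^(3/2) + 17)² = (-(-5)*I*√5 + 17)² = (5*I*√5 + 17)² = (17 + 5*I*√5)²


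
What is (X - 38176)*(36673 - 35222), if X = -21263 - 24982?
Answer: -122494871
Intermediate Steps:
X = -46245
(X - 38176)*(36673 - 35222) = (-46245 - 38176)*(36673 - 35222) = -84421*1451 = -122494871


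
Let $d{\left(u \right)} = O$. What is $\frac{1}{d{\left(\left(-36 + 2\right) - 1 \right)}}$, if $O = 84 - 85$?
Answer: $-1$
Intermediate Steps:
$O = -1$
$d{\left(u \right)} = -1$
$\frac{1}{d{\left(\left(-36 + 2\right) - 1 \right)}} = \frac{1}{-1} = -1$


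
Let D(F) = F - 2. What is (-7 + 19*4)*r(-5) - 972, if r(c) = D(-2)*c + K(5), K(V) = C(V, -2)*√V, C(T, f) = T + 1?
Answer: 408 + 414*√5 ≈ 1333.7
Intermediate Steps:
C(T, f) = 1 + T
D(F) = -2 + F
K(V) = √V*(1 + V) (K(V) = (1 + V)*√V = √V*(1 + V))
r(c) = -4*c + 6*√5 (r(c) = (-2 - 2)*c + √5*(1 + 5) = -4*c + √5*6 = -4*c + 6*√5)
(-7 + 19*4)*r(-5) - 972 = (-7 + 19*4)*(-4*(-5) + 6*√5) - 972 = (-7 + 76)*(20 + 6*√5) - 972 = 69*(20 + 6*√5) - 972 = (1380 + 414*√5) - 972 = 408 + 414*√5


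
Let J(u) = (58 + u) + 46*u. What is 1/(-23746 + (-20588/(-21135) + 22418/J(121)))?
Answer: -8094705/192177392764 ≈ -4.2121e-5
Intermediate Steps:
J(u) = 58 + 47*u
1/(-23746 + (-20588/(-21135) + 22418/J(121))) = 1/(-23746 + (-20588/(-21135) + 22418/(58 + 47*121))) = 1/(-23746 + (-20588*(-1/21135) + 22418/(58 + 5687))) = 1/(-23746 + (20588/21135 + 22418/5745)) = 1/(-23746 + 39472166/8094705) = 1/(-192177392764/8094705) = -8094705/192177392764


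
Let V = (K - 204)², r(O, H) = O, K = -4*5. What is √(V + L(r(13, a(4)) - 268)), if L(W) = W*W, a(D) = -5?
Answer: √115201 ≈ 339.41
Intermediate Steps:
K = -20
L(W) = W²
V = 50176 (V = (-20 - 204)² = (-224)² = 50176)
√(V + L(r(13, a(4)) - 268)) = √(50176 + (13 - 268)²) = √(50176 + (-255)²) = √(50176 + 65025) = √115201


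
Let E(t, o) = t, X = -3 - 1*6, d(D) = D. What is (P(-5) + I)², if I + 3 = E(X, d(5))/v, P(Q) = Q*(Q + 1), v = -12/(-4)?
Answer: 196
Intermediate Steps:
X = -9 (X = -3 - 6 = -9)
v = 3 (v = -12*(-¼) = 3)
P(Q) = Q*(1 + Q)
I = -6 (I = -3 - 9/3 = -3 - 9*⅓ = -3 - 3 = -6)
(P(-5) + I)² = (-5*(1 - 5) - 6)² = (-5*(-4) - 6)² = (20 - 6)² = 14² = 196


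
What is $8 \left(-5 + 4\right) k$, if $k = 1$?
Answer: $-8$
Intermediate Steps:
$8 \left(-5 + 4\right) k = 8 \left(-5 + 4\right) 1 = 8 \left(-1\right) 1 = \left(-8\right) 1 = -8$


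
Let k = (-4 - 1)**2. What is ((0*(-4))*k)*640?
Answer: 0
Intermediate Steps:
k = 25 (k = (-5)**2 = 25)
((0*(-4))*k)*640 = ((0*(-4))*25)*640 = (0*25)*640 = 0*640 = 0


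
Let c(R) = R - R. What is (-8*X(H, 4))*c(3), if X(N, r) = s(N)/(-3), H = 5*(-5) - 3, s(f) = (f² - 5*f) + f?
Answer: 0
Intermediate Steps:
s(f) = f² - 4*f
H = -28 (H = -25 - 3 = -28)
c(R) = 0
X(N, r) = -N*(-4 + N)/3 (X(N, r) = (N*(-4 + N))/(-3) = (N*(-4 + N))*(-⅓) = -N*(-4 + N)/3)
(-8*X(H, 4))*c(3) = -8*(-28)*(4 - 1*(-28))/3*0 = -8*(-28)*(4 + 28)/3*0 = -8*(-28)*32/3*0 = -8*(-896/3)*0 = (7168/3)*0 = 0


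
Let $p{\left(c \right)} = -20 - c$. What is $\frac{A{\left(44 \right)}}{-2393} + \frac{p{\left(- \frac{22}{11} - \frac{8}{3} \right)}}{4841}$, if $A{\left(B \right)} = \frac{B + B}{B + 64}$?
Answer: $- \frac{1097204}{312781851} \approx -0.0035079$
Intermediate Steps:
$A{\left(B \right)} = \frac{2 B}{64 + B}$
$\frac{A{\left(44 \right)}}{-2393} + \frac{p{\left(- \frac{22}{11} - \frac{8}{3} \right)}}{4841} = \frac{2 \cdot 44 \frac{1}{64 + 44}}{-2393} + \frac{-20 - \left(- \frac{22}{11} - \frac{8}{3}\right)}{4841} = 2 \cdot 44 \cdot \frac{1}{108} \left(- \frac{1}{2393}\right) + \left(-20 - \left(\left(-22\right) \frac{1}{11} - \frac{8}{3}\right)\right) \frac{1}{4841} = 2 \cdot 44 \cdot \frac{1}{108} \left(- \frac{1}{2393}\right) + \left(-20 - \left(-2 - \frac{8}{3}\right)\right) \frac{1}{4841} = \frac{22}{27} \left(- \frac{1}{2393}\right) + \left(-20 - - \frac{14}{3}\right) \frac{1}{4841} = - \frac{22}{64611} + \left(-20 + \frac{14}{3}\right) \frac{1}{4841} = - \frac{22}{64611} - \frac{46}{14523} = - \frac{1097204}{312781851}$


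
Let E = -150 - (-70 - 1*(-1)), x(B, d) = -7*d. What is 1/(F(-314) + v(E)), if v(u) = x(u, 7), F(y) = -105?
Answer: -1/154 ≈ -0.0064935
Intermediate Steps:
E = -81 (E = -150 - (-70 + 1) = -150 - 1*(-69) = -150 + 69 = -81)
v(u) = -49 (v(u) = -7*7 = -49)
1/(F(-314) + v(E)) = 1/(-105 - 49) = 1/(-154) = -1/154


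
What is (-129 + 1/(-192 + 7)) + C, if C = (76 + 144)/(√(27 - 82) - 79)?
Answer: -38368909/291190 - 55*I*√55/1574 ≈ -131.77 - 0.25914*I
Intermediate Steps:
C = 220/(-79 + I*√55) (C = 220/(√(-55) - 79) = 220/(I*√55 - 79) = 220/(-79 + I*√55) ≈ -2.7605 - 0.25914*I)
(-129 + 1/(-192 + 7)) + C = (-129 + 1/(-192 + 7)) + (-4345/1574 - 55*I*√55/1574) = (-129 + 1/(-185)) + (-4345/1574 - 55*I*√55/1574) = (-129 - 1/185) + (-4345/1574 - 55*I*√55/1574) = -23866/185 + (-4345/1574 - 55*I*√55/1574) = -38368909/291190 - 55*I*√55/1574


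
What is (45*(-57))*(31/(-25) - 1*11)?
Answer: 156978/5 ≈ 31396.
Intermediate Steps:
(45*(-57))*(31/(-25) - 1*11) = -2565*(31*(-1/25) - 11) = -2565*(-31/25 - 11) = -2565*(-306/25) = 156978/5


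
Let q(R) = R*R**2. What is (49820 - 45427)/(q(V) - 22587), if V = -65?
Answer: -4393/297212 ≈ -0.014781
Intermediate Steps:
q(R) = R**3
(49820 - 45427)/(q(V) - 22587) = (49820 - 45427)/((-65)**3 - 22587) = 4393/(-274625 - 22587) = 4393/(-297212) = 4393*(-1/297212) = -4393/297212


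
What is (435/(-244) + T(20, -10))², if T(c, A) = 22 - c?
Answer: 2809/59536 ≈ 0.047182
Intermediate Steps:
(435/(-244) + T(20, -10))² = (435/(-244) + (22 - 1*20))² = (435*(-1/244) + (22 - 20))² = (-435/244 + 2)² = (53/244)² = 2809/59536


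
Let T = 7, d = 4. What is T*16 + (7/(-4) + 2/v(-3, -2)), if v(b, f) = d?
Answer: 443/4 ≈ 110.75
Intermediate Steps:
v(b, f) = 4
T*16 + (7/(-4) + 2/v(-3, -2)) = 7*16 + (7/(-4) + 2/4) = 112 + (7*(-1/4) + 2*(1/4)) = 112 + (-7/4 + 1/2) = 112 - 5/4 = 443/4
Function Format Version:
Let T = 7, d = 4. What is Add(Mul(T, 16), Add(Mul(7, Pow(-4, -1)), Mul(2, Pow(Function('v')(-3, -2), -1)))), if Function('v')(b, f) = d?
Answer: Rational(443, 4) ≈ 110.75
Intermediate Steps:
Function('v')(b, f) = 4
Add(Mul(T, 16), Add(Mul(7, Pow(-4, -1)), Mul(2, Pow(Function('v')(-3, -2), -1)))) = Add(Mul(7, 16), Add(Mul(7, Pow(-4, -1)), Mul(2, Pow(4, -1)))) = Add(112, Add(Mul(7, Rational(-1, 4)), Mul(2, Rational(1, 4)))) = Add(112, Add(Rational(-7, 4), Rational(1, 2))) = Add(112, Rational(-5, 4)) = Rational(443, 4)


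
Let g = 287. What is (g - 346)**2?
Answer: 3481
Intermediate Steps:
(g - 346)**2 = (287 - 346)**2 = (-59)**2 = 3481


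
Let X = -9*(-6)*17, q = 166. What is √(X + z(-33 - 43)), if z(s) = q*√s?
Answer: √(918 + 332*I*√19) ≈ 36.275 + 19.947*I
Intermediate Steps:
X = 918 (X = 54*17 = 918)
z(s) = 166*√s
√(X + z(-33 - 43)) = √(918 + 166*√(-33 - 43)) = √(918 + 166*√(-76)) = √(918 + 166*(2*I*√19)) = √(918 + 332*I*√19)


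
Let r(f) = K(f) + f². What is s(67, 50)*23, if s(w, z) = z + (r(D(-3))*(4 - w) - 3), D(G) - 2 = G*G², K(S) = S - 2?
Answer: -865421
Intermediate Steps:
K(S) = -2 + S
D(G) = 2 + G³ (D(G) = 2 + G*G² = 2 + G³)
r(f) = -2 + f + f² (r(f) = (-2 + f) + f² = -2 + f + f²)
s(w, z) = 2389 + z - 598*w (s(w, z) = z + ((-2 + (2 + (-3)³) + (2 + (-3)³)²)*(4 - w) - 3) = z + ((-2 + (2 - 27) + (2 - 27)²)*(4 - w) - 3) = z + ((-2 - 25 + (-25)²)*(4 - w) - 3) = z + ((-2 - 25 + 625)*(4 - w) - 3) = z + (598*(4 - w) - 3) = z + ((2392 - 598*w) - 3) = z + (2389 - 598*w) = 2389 + z - 598*w)
s(67, 50)*23 = (2389 + 50 - 598*67)*23 = (2389 + 50 - 40066)*23 = -37627*23 = -865421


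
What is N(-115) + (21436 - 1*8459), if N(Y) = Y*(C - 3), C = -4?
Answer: 13782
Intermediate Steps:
N(Y) = -7*Y (N(Y) = Y*(-4 - 3) = Y*(-7) = -7*Y)
N(-115) + (21436 - 1*8459) = -7*(-115) + (21436 - 1*8459) = 805 + (21436 - 8459) = 805 + 12977 = 13782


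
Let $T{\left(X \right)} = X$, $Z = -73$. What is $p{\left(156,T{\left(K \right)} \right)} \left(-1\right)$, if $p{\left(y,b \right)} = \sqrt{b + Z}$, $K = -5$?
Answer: $- i \sqrt{78} \approx - 8.8318 i$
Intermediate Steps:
$p{\left(y,b \right)} = \sqrt{-73 + b}$ ($p{\left(y,b \right)} = \sqrt{b - 73} = \sqrt{-73 + b}$)
$p{\left(156,T{\left(K \right)} \right)} \left(-1\right) = \sqrt{-73 - 5} \left(-1\right) = \sqrt{-78} \left(-1\right) = i \sqrt{78} \left(-1\right) = - i \sqrt{78}$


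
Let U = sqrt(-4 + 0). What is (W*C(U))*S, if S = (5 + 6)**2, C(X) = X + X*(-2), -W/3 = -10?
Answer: -7260*I ≈ -7260.0*I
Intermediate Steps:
W = 30 (W = -3*(-10) = 30)
U = 2*I (U = sqrt(-4) = 2*I ≈ 2.0*I)
C(X) = -X (C(X) = X - 2*X = -X)
S = 121 (S = 11**2 = 121)
(W*C(U))*S = (30*(-2*I))*121 = -60*I*121 = -7260*I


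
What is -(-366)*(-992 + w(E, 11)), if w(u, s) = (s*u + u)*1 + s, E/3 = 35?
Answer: 102114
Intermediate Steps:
E = 105 (E = 3*35 = 105)
w(u, s) = s + u + s*u (w(u, s) = (u + s*u)*1 + s = (u + s*u) + s = s + u + s*u)
-(-366)*(-992 + w(E, 11)) = -(-366)*(-992 + (11 + 105 + 11*105)) = -(-366)*(-992 + (11 + 105 + 1155)) = -(-366)*(-992 + 1271) = -(-366)*279 = -1*(-102114) = 102114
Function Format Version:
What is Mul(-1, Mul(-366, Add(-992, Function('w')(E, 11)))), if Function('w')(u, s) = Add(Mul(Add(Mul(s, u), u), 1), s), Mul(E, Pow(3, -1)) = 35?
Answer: 102114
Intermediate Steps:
E = 105 (E = Mul(3, 35) = 105)
Function('w')(u, s) = Add(s, u, Mul(s, u)) (Function('w')(u, s) = Add(Mul(Add(u, Mul(s, u)), 1), s) = Add(Add(u, Mul(s, u)), s) = Add(s, u, Mul(s, u)))
Mul(-1, Mul(-366, Add(-992, Function('w')(E, 11)))) = Mul(-1, Mul(-366, Add(-992, Add(11, 105, Mul(11, 105))))) = Mul(-1, Mul(-366, Add(-992, Add(11, 105, 1155)))) = Mul(-1, Mul(-366, Add(-992, 1271))) = Mul(-1, Mul(-366, 279)) = Mul(-1, -102114) = 102114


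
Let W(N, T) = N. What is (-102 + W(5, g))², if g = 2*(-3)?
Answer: 9409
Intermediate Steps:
g = -6
(-102 + W(5, g))² = (-102 + 5)² = (-97)² = 9409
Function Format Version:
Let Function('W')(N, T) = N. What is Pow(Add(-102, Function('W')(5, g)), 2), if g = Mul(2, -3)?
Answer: 9409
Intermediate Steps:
g = -6
Pow(Add(-102, Function('W')(5, g)), 2) = Pow(Add(-102, 5), 2) = Pow(-97, 2) = 9409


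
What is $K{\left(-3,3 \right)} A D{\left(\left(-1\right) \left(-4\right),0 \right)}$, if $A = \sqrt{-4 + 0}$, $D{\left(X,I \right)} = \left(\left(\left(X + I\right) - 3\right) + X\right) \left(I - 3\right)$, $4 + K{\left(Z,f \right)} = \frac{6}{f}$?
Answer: $60 i \approx 60.0 i$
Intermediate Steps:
$K{\left(Z,f \right)} = -4 + \frac{6}{f}$
$D{\left(X,I \right)} = \left(-3 + I\right) \left(-3 + I + 2 X\right)$ ($D{\left(X,I \right)} = \left(\left(\left(I + X\right) - 3\right) + X\right) \left(-3 + I\right) = \left(\left(-3 + I + X\right) + X\right) \left(-3 + I\right) = \left(-3 + I + 2 X\right) \left(-3 + I\right) = \left(-3 + I\right) \left(-3 + I + 2 X\right)$)
$A = 2 i$ ($A = \sqrt{-4} = 2 i \approx 2.0 i$)
$K{\left(-3,3 \right)} A D{\left(\left(-1\right) \left(-4\right),0 \right)} = \left(-4 + \frac{6}{3}\right) 2 i \left(9 + 0^{2} - 0 - 6 \left(\left(-1\right) \left(-4\right)\right) + 2 \cdot 0 \left(\left(-1\right) \left(-4\right)\right)\right) = \left(-4 + 6 \cdot \frac{1}{3}\right) 2 i \left(9 + 0 + 0 - 24 + 2 \cdot 0 \cdot 4\right) = \left(-4 + 2\right) 2 i \left(9 + 0 + 0 - 24 + 0\right) = - 2 \cdot 2 i \left(-15\right) = - 4 i \left(-15\right) = 60 i$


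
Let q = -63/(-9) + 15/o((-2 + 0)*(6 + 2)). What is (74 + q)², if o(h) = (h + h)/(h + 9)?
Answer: 7273809/1024 ≈ 7103.3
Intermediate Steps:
o(h) = 2*h/(9 + h) (o(h) = (2*h)/(9 + h) = 2*h/(9 + h))
q = 329/32 (q = -63/(-9) + 15/((2*((-2 + 0)*(6 + 2))/(9 + (-2 + 0)*(6 + 2)))) = -63*(-⅑) + 15/((2*(-2*8)/(9 - 2*8))) = 7 + 15/((2*(-16)/(9 - 16))) = 7 + 15/((2*(-16)/(-7))) = 7 + 15/((2*(-16)*(-⅐))) = 7 + 15/(32/7) = 7 + 15*(7/32) = 7 + 105/32 = 329/32 ≈ 10.281)
(74 + q)² = (74 + 329/32)² = (2697/32)² = 7273809/1024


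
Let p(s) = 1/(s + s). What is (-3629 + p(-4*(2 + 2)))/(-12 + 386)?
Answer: -116129/11968 ≈ -9.7033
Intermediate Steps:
p(s) = 1/(2*s)
(-3629 + p(-4*(2 + 2)))/(-12 + 386) = (-3629 + 1/(2*((-4*(2 + 2)))))/(-12 + 386) = (-3629 + 1/(2*((-4*4))))/374 = (-3629 + (1/2)/(-16))*(1/374) = (-3629 + (1/2)*(-1/16))*(1/374) = (-3629 - 1/32)*(1/374) = -116129/32*1/374 = -116129/11968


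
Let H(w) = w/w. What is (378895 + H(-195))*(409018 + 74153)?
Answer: 183071559216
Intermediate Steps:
H(w) = 1
(378895 + H(-195))*(409018 + 74153) = (378895 + 1)*(409018 + 74153) = 378896*483171 = 183071559216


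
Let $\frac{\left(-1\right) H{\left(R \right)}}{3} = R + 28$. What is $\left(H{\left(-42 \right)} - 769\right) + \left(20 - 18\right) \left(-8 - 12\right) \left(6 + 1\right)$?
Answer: $-1007$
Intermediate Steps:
$H{\left(R \right)} = -84 - 3 R$ ($H{\left(R \right)} = - 3 \left(R + 28\right) = - 3 \left(28 + R\right) = -84 - 3 R$)
$\left(H{\left(-42 \right)} - 769\right) + \left(20 - 18\right) \left(-8 - 12\right) \left(6 + 1\right) = \left(\left(-84 - -126\right) - 769\right) + \left(20 - 18\right) \left(-8 - 12\right) \left(6 + 1\right) = \left(\left(-84 + 126\right) - 769\right) + 2 \left(\left(-20\right) 7\right) = \left(42 - 769\right) + 2 \left(-140\right) = -727 - 280 = -1007$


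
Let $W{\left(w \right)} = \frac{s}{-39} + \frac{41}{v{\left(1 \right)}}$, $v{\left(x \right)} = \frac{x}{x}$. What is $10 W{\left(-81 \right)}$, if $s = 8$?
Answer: $\frac{15910}{39} \approx 407.95$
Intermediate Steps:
$v{\left(x \right)} = 1$
$W{\left(w \right)} = \frac{1591}{39}$ ($W{\left(w \right)} = \frac{8}{-39} + \frac{41}{1} = 8 \left(- \frac{1}{39}\right) + 41 \cdot 1 = - \frac{8}{39} + 41 = \frac{1591}{39}$)
$10 W{\left(-81 \right)} = 10 \cdot \frac{1591}{39} = \frac{15910}{39}$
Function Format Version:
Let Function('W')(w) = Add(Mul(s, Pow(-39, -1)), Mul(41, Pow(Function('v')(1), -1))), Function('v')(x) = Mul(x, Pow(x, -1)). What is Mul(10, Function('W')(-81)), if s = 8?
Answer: Rational(15910, 39) ≈ 407.95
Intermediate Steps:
Function('v')(x) = 1
Function('W')(w) = Rational(1591, 39) (Function('W')(w) = Add(Mul(8, Pow(-39, -1)), Mul(41, Pow(1, -1))) = Add(Mul(8, Rational(-1, 39)), Mul(41, 1)) = Add(Rational(-8, 39), 41) = Rational(1591, 39))
Mul(10, Function('W')(-81)) = Mul(10, Rational(1591, 39)) = Rational(15910, 39)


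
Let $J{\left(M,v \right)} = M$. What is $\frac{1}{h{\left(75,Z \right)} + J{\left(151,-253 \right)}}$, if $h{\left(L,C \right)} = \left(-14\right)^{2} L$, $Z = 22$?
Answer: $\frac{1}{14851} \approx 6.7336 \cdot 10^{-5}$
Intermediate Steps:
$h{\left(L,C \right)} = 196 L$
$\frac{1}{h{\left(75,Z \right)} + J{\left(151,-253 \right)}} = \frac{1}{196 \cdot 75 + 151} = \frac{1}{14700 + 151} = \frac{1}{14851}$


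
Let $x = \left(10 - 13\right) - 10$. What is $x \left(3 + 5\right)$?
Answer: $-104$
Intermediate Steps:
$x = -13$ ($x = -3 - 10 = -13$)
$x \left(3 + 5\right) = - 13 \left(3 + 5\right) = \left(-13\right) 8 = -104$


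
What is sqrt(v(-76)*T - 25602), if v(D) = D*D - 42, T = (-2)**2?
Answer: I*sqrt(2666) ≈ 51.633*I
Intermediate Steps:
T = 4
v(D) = -42 + D**2 (v(D) = D**2 - 42 = -42 + D**2)
sqrt(v(-76)*T - 25602) = sqrt((-42 + (-76)**2)*4 - 25602) = sqrt((-42 + 5776)*4 - 25602) = sqrt(5734*4 - 25602) = sqrt(22936 - 25602) = sqrt(-2666) = I*sqrt(2666)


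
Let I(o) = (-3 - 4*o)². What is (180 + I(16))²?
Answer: 21799561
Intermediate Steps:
(180 + I(16))² = (180 + (3 + 4*16)²)² = (180 + (3 + 64)²)² = (180 + 67²)² = (180 + 4489)² = 4669² = 21799561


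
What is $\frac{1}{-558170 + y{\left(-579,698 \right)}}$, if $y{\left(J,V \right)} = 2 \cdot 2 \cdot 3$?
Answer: $- \frac{1}{558158} \approx -1.7916 \cdot 10^{-6}$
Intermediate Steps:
$y{\left(J,V \right)} = 12$ ($y{\left(J,V \right)} = 4 \cdot 3 = 12$)
$\frac{1}{-558170 + y{\left(-579,698 \right)}} = \frac{1}{-558170 + 12} = \frac{1}{-558158} = - \frac{1}{558158}$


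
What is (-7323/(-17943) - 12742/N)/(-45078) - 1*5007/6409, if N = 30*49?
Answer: -495988381945183/635018030431785 ≈ -0.78106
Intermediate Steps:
N = 1470
(-7323/(-17943) - 12742/N)/(-45078) - 1*5007/6409 = (-7323/(-17943) - 12742/1470)/(-45078) - 1*5007/6409 = (-7323*(-1/17943) - 12742*1/1470)*(-1/45078) - 5007*1/6409 = (2441/5981 - 6371/735)*(-1/45078) - 5007/6409 = -36310816/4396035*(-1/45078) - 5007/6409 = 18155408/99082232865 - 5007/6409 = -495988381945183/635018030431785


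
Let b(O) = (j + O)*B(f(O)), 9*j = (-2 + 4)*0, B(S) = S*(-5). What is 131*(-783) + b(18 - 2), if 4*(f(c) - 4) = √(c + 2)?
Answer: -102893 - 60*√2 ≈ -1.0298e+5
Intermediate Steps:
f(c) = 4 + √(2 + c)/4 (f(c) = 4 + √(c + 2)/4 = 4 + √(2 + c)/4)
B(S) = -5*S
j = 0 (j = ((-2 + 4)*0)/9 = (2*0)/9 = (⅑)*0 = 0)
b(O) = O*(-20 - 5*√(2 + O)/4) (b(O) = (0 + O)*(-5*(4 + √(2 + O)/4)) = O*(-20 - 5*√(2 + O)/4))
131*(-783) + b(18 - 2) = 131*(-783) + 5*(18 - 2)*(-16 - √(2 + (18 - 2)))/4 = -102573 + (5/4)*16*(-16 - √(2 + 16)) = -102573 + (5/4)*16*(-16 - √18) = -102573 + (5/4)*16*(-16 - 3*√2) = -102573 + (-320 - 60*√2) = -102893 - 60*√2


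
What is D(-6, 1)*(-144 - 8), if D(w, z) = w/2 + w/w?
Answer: 304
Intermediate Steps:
D(w, z) = 1 + w/2 (D(w, z) = w*(½) + 1 = w/2 + 1 = 1 + w/2)
D(-6, 1)*(-144 - 8) = (1 + (½)*(-6))*(-144 - 8) = (1 - 3)*(-152) = -2*(-152) = 304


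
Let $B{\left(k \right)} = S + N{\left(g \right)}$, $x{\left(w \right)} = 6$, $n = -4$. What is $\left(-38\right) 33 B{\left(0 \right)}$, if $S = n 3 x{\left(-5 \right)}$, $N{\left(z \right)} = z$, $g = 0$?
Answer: $90288$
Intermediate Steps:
$S = -72$ ($S = \left(-4\right) 3 \cdot 6 = \left(-12\right) 6 = -72$)
$B{\left(k \right)} = -72$ ($B{\left(k \right)} = -72 + 0 = -72$)
$\left(-38\right) 33 B{\left(0 \right)} = \left(-38\right) 33 \left(-72\right) = \left(-1254\right) \left(-72\right) = 90288$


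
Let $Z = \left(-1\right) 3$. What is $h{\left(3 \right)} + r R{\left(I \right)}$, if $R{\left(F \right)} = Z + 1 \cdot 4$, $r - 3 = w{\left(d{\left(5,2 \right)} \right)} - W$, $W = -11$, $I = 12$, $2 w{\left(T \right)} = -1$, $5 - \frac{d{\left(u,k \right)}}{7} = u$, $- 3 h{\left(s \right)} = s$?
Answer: $\frac{25}{2} \approx 12.5$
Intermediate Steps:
$h{\left(s \right)} = - \frac{s}{3}$
$Z = -3$
$d{\left(u,k \right)} = 35 - 7 u$
$w{\left(T \right)} = - \frac{1}{2}$ ($w{\left(T \right)} = \frac{1}{2} \left(-1\right) = - \frac{1}{2}$)
$r = \frac{27}{2}$ ($r = 3 - - \frac{21}{2} = 3 + \left(- \frac{1}{2} + 11\right) = 3 + \frac{21}{2} = \frac{27}{2} \approx 13.5$)
$R{\left(F \right)} = 1$ ($R{\left(F \right)} = -3 + 1 \cdot 4 = -3 + 4 = 1$)
$h{\left(3 \right)} + r R{\left(I \right)} = \left(- \frac{1}{3}\right) 3 + \frac{27}{2} \cdot 1 = -1 + \frac{27}{2} = \frac{25}{2}$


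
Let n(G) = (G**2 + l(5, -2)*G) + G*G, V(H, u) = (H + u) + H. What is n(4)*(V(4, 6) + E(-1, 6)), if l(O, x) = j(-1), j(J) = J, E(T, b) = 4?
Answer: 504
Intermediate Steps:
V(H, u) = u + 2*H
l(O, x) = -1
n(G) = -G + 2*G**2 (n(G) = (G**2 - G) + G*G = (G**2 - G) + G**2 = -G + 2*G**2)
n(4)*(V(4, 6) + E(-1, 6)) = (4*(-1 + 2*4))*((6 + 2*4) + 4) = (4*(-1 + 8))*((6 + 8) + 4) = (4*7)*(14 + 4) = 28*18 = 504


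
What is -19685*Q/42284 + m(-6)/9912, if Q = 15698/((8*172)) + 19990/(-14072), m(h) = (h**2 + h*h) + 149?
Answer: -860384126669/185929058112 ≈ -4.6275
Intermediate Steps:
m(h) = 149 + 2*h**2 (m(h) = (h**2 + h**2) + 149 = 2*h**2 + 149 = 149 + 2*h**2)
Q = 12087251/1210192 (Q = 15698/1376 + 19990*(-1/14072) = 15698*(1/1376) - 9995/7036 = 7849/688 - 9995/7036 = 12087251/1210192 ≈ 9.9879)
-19685*Q/42284 + m(-6)/9912 = -19685/((1364*31)/(12087251/1210192)) + (149 + 2*(-6)**2)/9912 = -19685/(42284*(1210192/12087251)) + (149 + 2*36)*(1/9912) = -19685/4651978048/1098841 + (149 + 72)*(1/9912) = -19685*1098841/4651978048 + 221*(1/9912) = -697764035/150063808 + 221/9912 = -860384126669/185929058112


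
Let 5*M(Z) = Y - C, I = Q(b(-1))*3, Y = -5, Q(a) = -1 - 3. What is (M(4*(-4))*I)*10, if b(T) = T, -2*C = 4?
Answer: 72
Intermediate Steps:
C = -2 (C = -½*4 = -2)
Q(a) = -4
I = -12 (I = -4*3 = -12)
M(Z) = -⅗ (M(Z) = (-5 - 1*(-2))/5 = (-5 + 2)/5 = (⅕)*(-3) = -⅗)
(M(4*(-4))*I)*10 = -⅗*(-12)*10 = (36/5)*10 = 72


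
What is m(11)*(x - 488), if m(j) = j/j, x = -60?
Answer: -548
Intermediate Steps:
m(j) = 1
m(11)*(x - 488) = 1*(-60 - 488) = 1*(-548) = -548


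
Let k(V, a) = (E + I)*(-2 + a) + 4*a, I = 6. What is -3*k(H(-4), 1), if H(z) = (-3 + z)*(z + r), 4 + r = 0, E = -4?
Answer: -6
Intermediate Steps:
r = -4 (r = -4 + 0 = -4)
H(z) = (-4 + z)*(-3 + z) (H(z) = (-3 + z)*(z - 4) = (-3 + z)*(-4 + z) = (-4 + z)*(-3 + z))
k(V, a) = -4 + 6*a (k(V, a) = (-4 + 6)*(-2 + a) + 4*a = 2*(-2 + a) + 4*a = (-4 + 2*a) + 4*a = -4 + 6*a)
-3*k(H(-4), 1) = -3*(-4 + 6*1) = -3*(-4 + 6) = -3*2 = -6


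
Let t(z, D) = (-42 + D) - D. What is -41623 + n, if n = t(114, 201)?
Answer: -41665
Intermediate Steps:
t(z, D) = -42
n = -42
-41623 + n = -41623 - 42 = -41665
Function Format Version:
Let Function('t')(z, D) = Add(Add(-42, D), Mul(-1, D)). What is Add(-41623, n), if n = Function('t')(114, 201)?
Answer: -41665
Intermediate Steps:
Function('t')(z, D) = -42
n = -42
Add(-41623, n) = Add(-41623, -42) = -41665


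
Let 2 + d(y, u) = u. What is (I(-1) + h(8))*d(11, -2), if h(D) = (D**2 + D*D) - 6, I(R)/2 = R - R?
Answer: -488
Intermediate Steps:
d(y, u) = -2 + u
I(R) = 0 (I(R) = 2*(R - R) = 2*0 = 0)
h(D) = -6 + 2*D**2 (h(D) = (D**2 + D**2) - 6 = 2*D**2 - 6 = -6 + 2*D**2)
(I(-1) + h(8))*d(11, -2) = (0 + (-6 + 2*8**2))*(-2 - 2) = (0 + (-6 + 2*64))*(-4) = (0 + (-6 + 128))*(-4) = (0 + 122)*(-4) = 122*(-4) = -488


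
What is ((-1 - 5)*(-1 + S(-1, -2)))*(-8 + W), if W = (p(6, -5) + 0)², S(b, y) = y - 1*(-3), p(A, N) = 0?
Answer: 0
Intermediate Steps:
S(b, y) = 3 + y (S(b, y) = y + 3 = 3 + y)
W = 0 (W = (0 + 0)² = 0² = 0)
((-1 - 5)*(-1 + S(-1, -2)))*(-8 + W) = ((-1 - 5)*(-1 + (3 - 2)))*(-8 + 0) = -6*(-1 + 1)*(-8) = -6*0*(-8) = 0*(-8) = 0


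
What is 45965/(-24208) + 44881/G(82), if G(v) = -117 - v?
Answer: -1095626283/4817392 ≈ -227.43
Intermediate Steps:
45965/(-24208) + 44881/G(82) = 45965/(-24208) + 44881/(-117 - 1*82) = 45965*(-1/24208) + 44881/(-117 - 82) = -45965/24208 + 44881/(-199) = -45965/24208 + 44881*(-1/199) = -45965/24208 - 44881/199 = -1095626283/4817392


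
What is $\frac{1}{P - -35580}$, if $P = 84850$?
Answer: $\frac{1}{120430} \approx 8.3036 \cdot 10^{-6}$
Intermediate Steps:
$\frac{1}{P - -35580} = \frac{1}{84850 - -35580} = \frac{1}{84850 + 35580} = \frac{1}{120430}$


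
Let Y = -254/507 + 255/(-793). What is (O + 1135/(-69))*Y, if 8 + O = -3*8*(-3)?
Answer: -83465359/2133963 ≈ -39.113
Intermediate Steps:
Y = -25439/30927 (Y = -254*1/507 + 255*(-1/793) = -254/507 - 255/793 = -25439/30927 ≈ -0.82255)
O = 64 (O = -8 - 3*8*(-3) = -8 - 24*(-3) = -8 + 72 = 64)
(O + 1135/(-69))*Y = (64 + 1135/(-69))*(-25439/30927) = (64 + 1135*(-1/69))*(-25439/30927) = (64 - 1135/69)*(-25439/30927) = (3281/69)*(-25439/30927) = -83465359/2133963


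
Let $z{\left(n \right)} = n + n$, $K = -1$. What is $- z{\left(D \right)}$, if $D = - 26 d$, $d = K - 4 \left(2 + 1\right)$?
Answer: $-676$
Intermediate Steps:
$d = -13$ ($d = -1 - 4 \left(2 + 1\right) = -1 - 12 = -13$)
$D = 338$ ($D = \left(-26\right) \left(-13\right) = 338$)
$z{\left(n \right)} = 2 n$
$- z{\left(D \right)} = - 2 \cdot 338 = \left(-1\right) 676 = -676$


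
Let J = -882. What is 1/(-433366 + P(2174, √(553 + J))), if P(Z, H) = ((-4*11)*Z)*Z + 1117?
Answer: -1/208388393 ≈ -4.7987e-9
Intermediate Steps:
P(Z, H) = 1117 - 44*Z² (P(Z, H) = (-44*Z)*Z + 1117 = -44*Z² + 1117 = 1117 - 44*Z²)
1/(-433366 + P(2174, √(553 + J))) = 1/(-433366 + (1117 - 44*2174²)) = 1/(-433366 + (1117 - 44*4726276)) = 1/(-433366 + (1117 - 207956144)) = 1/(-433366 - 207955027) = 1/(-208388393) = -1/208388393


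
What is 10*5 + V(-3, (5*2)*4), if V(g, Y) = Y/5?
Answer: 58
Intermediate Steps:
V(g, Y) = Y/5 (V(g, Y) = Y*(1/5) = Y/5)
10*5 + V(-3, (5*2)*4) = 10*5 + ((5*2)*4)/5 = 50 + (10*4)/5 = 50 + (1/5)*40 = 50 + 8 = 58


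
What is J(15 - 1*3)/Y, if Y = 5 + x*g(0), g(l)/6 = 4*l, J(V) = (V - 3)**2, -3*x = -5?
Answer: 81/5 ≈ 16.200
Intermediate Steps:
x = 5/3 (x = -1/3*(-5) = 5/3 ≈ 1.6667)
J(V) = (-3 + V)**2
g(l) = 24*l (g(l) = 6*(4*l) = 24*l)
Y = 5 (Y = 5 + 5*(24*0)/3 = 5 + (5/3)*0 = 5 + 0 = 5)
J(15 - 1*3)/Y = (-3 + (15 - 1*3))**2/5 = (-3 + (15 - 3))**2*(1/5) = (-3 + 12)**2*(1/5) = 9**2*(1/5) = 81*(1/5) = 81/5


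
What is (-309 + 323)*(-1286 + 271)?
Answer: -14210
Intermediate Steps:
(-309 + 323)*(-1286 + 271) = 14*(-1015) = -14210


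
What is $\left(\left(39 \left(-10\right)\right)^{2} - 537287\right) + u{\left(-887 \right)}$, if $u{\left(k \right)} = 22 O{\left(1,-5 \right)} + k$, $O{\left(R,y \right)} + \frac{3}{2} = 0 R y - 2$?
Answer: $-386151$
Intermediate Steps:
$O{\left(R,y \right)} = - \frac{7}{2}$ ($O{\left(R,y \right)} = - \frac{3}{2} + \left(0 R y - 2\right) = - \frac{3}{2} - \left(2 + 0 y\right) = - \frac{3}{2} + \left(0 - 2\right) = - \frac{3}{2} - 2 = - \frac{7}{2}$)
$u{\left(k \right)} = -77 + k$ ($u{\left(k \right)} = 22 \left(- \frac{7}{2}\right) + k = -77 + k$)
$\left(\left(39 \left(-10\right)\right)^{2} - 537287\right) + u{\left(-887 \right)} = \left(\left(39 \left(-10\right)\right)^{2} - 537287\right) - 964 = \left(\left(-390\right)^{2} - 537287\right) - 964 = \left(152100 - 537287\right) - 964 = -385187 - 964 = -386151$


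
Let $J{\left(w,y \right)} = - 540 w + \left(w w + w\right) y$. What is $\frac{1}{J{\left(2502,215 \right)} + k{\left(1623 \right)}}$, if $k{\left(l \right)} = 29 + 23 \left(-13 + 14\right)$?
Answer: $\frac{1}{1345087762} \approx 7.4345 \cdot 10^{-10}$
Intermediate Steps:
$k{\left(l \right)} = 52$ ($k{\left(l \right)} = 29 + 23 \cdot 1 = 29 + 23 = 52$)
$J{\left(w,y \right)} = - 540 w + y \left(w + w^{2}\right)$ ($J{\left(w,y \right)} = - 540 w + \left(w^{2} + w\right) y = - 540 w + \left(w + w^{2}\right) y = - 540 w + y \left(w + w^{2}\right)$)
$\frac{1}{J{\left(2502,215 \right)} + k{\left(1623 \right)}} = \frac{1}{2502 \left(-540 + 215 + 2502 \cdot 215\right) + 52} = \frac{1}{2502 \left(-540 + 215 + 537930\right) + 52} = \frac{1}{2502 \cdot 537605 + 52} = \frac{1}{1345087710 + 52} = \frac{1}{1345087762}$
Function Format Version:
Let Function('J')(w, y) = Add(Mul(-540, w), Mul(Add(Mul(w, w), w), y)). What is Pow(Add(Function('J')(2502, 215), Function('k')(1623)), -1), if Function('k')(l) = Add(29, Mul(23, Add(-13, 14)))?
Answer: Rational(1, 1345087762) ≈ 7.4345e-10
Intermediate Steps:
Function('k')(l) = 52 (Function('k')(l) = Add(29, Mul(23, 1)) = Add(29, 23) = 52)
Function('J')(w, y) = Add(Mul(-540, w), Mul(y, Add(w, Pow(w, 2)))) (Function('J')(w, y) = Add(Mul(-540, w), Mul(Add(Pow(w, 2), w), y)) = Add(Mul(-540, w), Mul(Add(w, Pow(w, 2)), y)) = Add(Mul(-540, w), Mul(y, Add(w, Pow(w, 2)))))
Pow(Add(Function('J')(2502, 215), Function('k')(1623)), -1) = Pow(Add(Mul(2502, Add(-540, 215, Mul(2502, 215))), 52), -1) = Pow(Add(Mul(2502, Add(-540, 215, 537930)), 52), -1) = Pow(Add(Mul(2502, 537605), 52), -1) = Pow(Add(1345087710, 52), -1) = Pow(1345087762, -1) = Rational(1, 1345087762)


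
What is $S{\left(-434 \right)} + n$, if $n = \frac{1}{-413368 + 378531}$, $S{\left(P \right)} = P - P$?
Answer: $- \frac{1}{34837} \approx -2.8705 \cdot 10^{-5}$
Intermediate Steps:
$S{\left(P \right)} = 0$
$n = - \frac{1}{34837}$ ($n = \frac{1}{-34837} = - \frac{1}{34837} \approx -2.8705 \cdot 10^{-5}$)
$S{\left(-434 \right)} + n = 0 - \frac{1}{34837} = - \frac{1}{34837}$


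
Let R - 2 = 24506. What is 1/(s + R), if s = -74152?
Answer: -1/49644 ≈ -2.0143e-5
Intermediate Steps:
R = 24508 (R = 2 + 24506 = 24508)
1/(s + R) = 1/(-74152 + 24508) = 1/(-49644) = -1/49644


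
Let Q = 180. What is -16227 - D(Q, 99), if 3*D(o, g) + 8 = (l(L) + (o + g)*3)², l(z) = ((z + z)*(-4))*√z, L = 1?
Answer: -735914/3 ≈ -2.4530e+5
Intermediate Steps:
l(z) = -8*z^(3/2) (l(z) = ((2*z)*(-4))*√z = (-8*z)*√z = -8*z^(3/2))
D(o, g) = -8/3 + (-8 + 3*g + 3*o)²/3 (D(o, g) = -8/3 + (-8*1^(3/2) + (o + g)*3)²/3 = -8/3 + (-8*1 + (g + o)*3)²/3 = -8/3 + (-8 + (3*g + 3*o))²/3 = -8/3 + (-8 + 3*g + 3*o)²/3)
-16227 - D(Q, 99) = -16227 - (-8/3 + (-8 + 3*99 + 3*180)²/3) = -16227 - (-8/3 + (-8 + 297 + 540)²/3) = -16227 - (-8/3 + (⅓)*829²) = -16227 - (-8/3 + (⅓)*687241) = -16227 - (-8/3 + 687241/3) = -16227 - 1*687233/3 = -16227 - 687233/3 = -735914/3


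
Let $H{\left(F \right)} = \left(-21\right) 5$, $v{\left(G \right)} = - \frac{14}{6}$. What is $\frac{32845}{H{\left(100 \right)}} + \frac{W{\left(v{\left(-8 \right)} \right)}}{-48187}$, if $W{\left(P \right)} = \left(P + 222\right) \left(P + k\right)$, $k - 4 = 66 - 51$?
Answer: $- \frac{949851859}{3035781} \approx -312.89$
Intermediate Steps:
$v{\left(G \right)} = - \frac{7}{3}$ ($v{\left(G \right)} = \left(-14\right) \frac{1}{6} = - \frac{7}{3}$)
$k = 19$ ($k = 4 + \left(66 - 51\right) = 4 + 15 = 19$)
$H{\left(F \right)} = -105$
$W{\left(P \right)} = \left(19 + P\right) \left(222 + P\right)$ ($W{\left(P \right)} = \left(P + 222\right) \left(P + 19\right) = \left(222 + P\right) \left(19 + P\right) = \left(19 + P\right) \left(222 + P\right)$)
$\frac{32845}{H{\left(100 \right)}} + \frac{W{\left(v{\left(-8 \right)} \right)}}{-48187} = \frac{32845}{-105} + \frac{4218 + \left(- \frac{7}{3}\right)^{2} + 241 \left(- \frac{7}{3}\right)}{-48187} = 32845 \left(- \frac{1}{105}\right) + \left(4218 + \frac{49}{9} - \frac{1687}{3}\right) \left(- \frac{1}{48187}\right) = - \frac{6569}{21} + \frac{32950}{9} \left(- \frac{1}{48187}\right) = - \frac{6569}{21} - \frac{32950}{433683} = - \frac{949851859}{3035781}$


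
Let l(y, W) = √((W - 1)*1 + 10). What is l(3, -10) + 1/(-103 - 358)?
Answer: -1/461 + I ≈ -0.0021692 + 1.0*I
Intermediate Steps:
l(y, W) = √(9 + W) (l(y, W) = √((-1 + W)*1 + 10) = √((-1 + W) + 10) = √(9 + W))
l(3, -10) + 1/(-103 - 358) = √(9 - 10) + 1/(-103 - 358) = √(-1) + 1/(-461) = I - 1/461 = -1/461 + I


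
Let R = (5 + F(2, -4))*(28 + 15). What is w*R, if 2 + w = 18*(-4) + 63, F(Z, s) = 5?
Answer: -4730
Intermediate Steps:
R = 430 (R = (5 + 5)*(28 + 15) = 10*43 = 430)
w = -11 (w = -2 + (18*(-4) + 63) = -2 + (-72 + 63) = -2 - 9 = -11)
w*R = -11*430 = -4730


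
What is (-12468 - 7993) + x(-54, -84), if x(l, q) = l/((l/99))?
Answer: -20362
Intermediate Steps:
x(l, q) = 99 (x(l, q) = l/((l*(1/99))) = l/((l/99)) = l*(99/l) = 99)
(-12468 - 7993) + x(-54, -84) = (-12468 - 7993) + 99 = -20461 + 99 = -20362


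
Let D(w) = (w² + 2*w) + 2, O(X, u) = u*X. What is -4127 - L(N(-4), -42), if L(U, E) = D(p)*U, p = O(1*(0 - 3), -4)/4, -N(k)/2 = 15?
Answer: -3617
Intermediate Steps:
N(k) = -30 (N(k) = -2*15 = -30)
O(X, u) = X*u
p = 3 (p = ((1*(0 - 3))*(-4))/4 = ((1*(-3))*(-4))*(¼) = -3*(-4)*(¼) = 12*(¼) = 3)
D(w) = 2 + w² + 2*w
L(U, E) = 17*U (L(U, E) = (2 + 3² + 2*3)*U = (2 + 9 + 6)*U = 17*U)
-4127 - L(N(-4), -42) = -4127 - 17*(-30) = -4127 - 1*(-510) = -4127 + 510 = -3617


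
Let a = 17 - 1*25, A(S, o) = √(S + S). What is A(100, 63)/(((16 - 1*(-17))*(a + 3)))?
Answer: -2*√2/33 ≈ -0.085710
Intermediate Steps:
A(S, o) = √2*√S (A(S, o) = √(2*S) = √2*√S)
a = -8 (a = 17 - 25 = -8)
A(100, 63)/(((16 - 1*(-17))*(a + 3))) = (√2*√100)/(((16 - 1*(-17))*(-8 + 3))) = (√2*10)/(((16 + 17)*(-5))) = (10*√2)/((33*(-5))) = (10*√2)/(-165) = (10*√2)*(-1/165) = -2*√2/33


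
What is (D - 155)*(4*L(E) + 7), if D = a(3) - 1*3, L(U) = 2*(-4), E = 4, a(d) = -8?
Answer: 4150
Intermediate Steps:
L(U) = -8
D = -11 (D = -8 - 1*3 = -8 - 3 = -11)
(D - 155)*(4*L(E) + 7) = (-11 - 155)*(4*(-8) + 7) = -166*(-32 + 7) = -166*(-25) = 4150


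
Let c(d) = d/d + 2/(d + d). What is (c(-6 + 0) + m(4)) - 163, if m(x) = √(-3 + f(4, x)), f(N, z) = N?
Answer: -967/6 ≈ -161.17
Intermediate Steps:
m(x) = 1 (m(x) = √(-3 + 4) = √1 = 1)
c(d) = 1 + 1/d (c(d) = 1 + 2/((2*d)) = 1 + 2*(1/(2*d)) = 1 + 1/d)
(c(-6 + 0) + m(4)) - 163 = ((1 + (-6 + 0))/(-6 + 0) + 1) - 163 = ((1 - 6)/(-6) + 1) - 163 = (-⅙*(-5) + 1) - 163 = (⅚ + 1) - 163 = 11/6 - 163 = -967/6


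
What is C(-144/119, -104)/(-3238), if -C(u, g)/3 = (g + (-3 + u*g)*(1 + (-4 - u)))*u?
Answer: 990703656/2728272421 ≈ 0.36312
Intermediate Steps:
C(u, g) = -3*u*(g + (-3 - u)*(-3 + g*u)) (C(u, g) = -3*(g + (-3 + u*g)*(1 + (-4 - u)))*u = -3*(g + (-3 + g*u)*(-3 - u))*u = -3*(g + (-3 - u)*(-3 + g*u))*u = -3*u*(g + (-3 - u)*(-3 + g*u)))
C(-144/119, -104)/(-3238) = (3*(-144/119)*(-9 - 1*(-104) - (-432)/119 - 104*(-144/119)² + 3*(-104)*(-144/119)))/(-3238) = (3*(-144*1/119)*(-9 + 104 - (-432)/119 - 104*(-144*1/119)² + 3*(-104)*(-144*1/119)))*(-1/3238) = (3*(-144/119)*(-9 + 104 - 3*(-144/119) - 104*(-144/119)² + 3*(-104)*(-144/119)))*(-1/3238) = (3*(-144/119)*(-9 + 104 + 432/119 - 104*20736/14161 + 44928/119))*(-1/3238) = (3*(-144/119)*(-9 + 104 + 432/119 - 2156544/14161 + 44928/119))*(-1/3238) = (3*(-144/119)*(4586591/14161))*(-1/3238) = -1981407312/1685159*(-1/3238) = 990703656/2728272421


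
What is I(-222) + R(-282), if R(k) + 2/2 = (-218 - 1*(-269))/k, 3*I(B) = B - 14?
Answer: -22517/282 ≈ -79.848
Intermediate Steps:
I(B) = -14/3 + B/3 (I(B) = (B - 14)/3 = (-14 + B)/3 = -14/3 + B/3)
R(k) = -1 + 51/k (R(k) = -1 + (-218 - 1*(-269))/k = -1 + (-218 + 269)/k = -1 + 51/k)
I(-222) + R(-282) = (-14/3 + (⅓)*(-222)) + (51 - 1*(-282))/(-282) = (-14/3 - 74) - (51 + 282)/282 = -236/3 - 1/282*333 = -236/3 - 111/94 = -22517/282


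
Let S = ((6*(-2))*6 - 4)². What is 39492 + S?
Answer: 45268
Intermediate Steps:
S = 5776 (S = (-12*6 - 4)² = (-72 - 4)² = (-76)² = 5776)
39492 + S = 39492 + 5776 = 45268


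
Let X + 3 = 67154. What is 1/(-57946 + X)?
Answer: 1/9205 ≈ 0.00010864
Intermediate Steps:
X = 67151 (X = -3 + 67154 = 67151)
1/(-57946 + X) = 1/(-57946 + 67151) = 1/9205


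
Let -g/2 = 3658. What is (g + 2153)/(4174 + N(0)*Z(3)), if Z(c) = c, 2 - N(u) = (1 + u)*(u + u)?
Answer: -5163/4180 ≈ -1.2352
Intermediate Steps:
g = -7316 (g = -2*3658 = -7316)
N(u) = 2 - 2*u*(1 + u) (N(u) = 2 - (1 + u)*(u + u) = 2 - (1 + u)*2*u = 2 - 2*u*(1 + u))
(g + 2153)/(4174 + N(0)*Z(3)) = (-7316 + 2153)/(4174 + (2 - 2*0 - 2*0**2)*3) = -5163/(4174 + (2 + 0 - 2*0)*3) = -5163/(4174 + (2 + 0 + 0)*3) = -5163/(4174 + 2*3) = -5163/(4174 + 6) = -5163/4180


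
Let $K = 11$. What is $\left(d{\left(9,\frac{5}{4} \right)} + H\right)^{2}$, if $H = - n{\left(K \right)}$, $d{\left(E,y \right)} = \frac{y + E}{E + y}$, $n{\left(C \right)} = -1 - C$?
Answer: $169$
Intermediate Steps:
$d{\left(E,y \right)} = 1$ ($d{\left(E,y \right)} = \frac{E + y}{E + y} = 1$)
$H = 12$ ($H = - (-1 - 11) = \left(-1\right) \left(-12\right) = 12$)
$\left(d{\left(9,\frac{5}{4} \right)} + H\right)^{2} = \left(1 + 12\right)^{2} = 13^{2} = 169$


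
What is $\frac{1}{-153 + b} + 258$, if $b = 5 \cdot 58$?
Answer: $\frac{35347}{137} \approx 258.01$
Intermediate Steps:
$b = 290$
$\frac{1}{-153 + b} + 258 = \frac{1}{-153 + 290} + 258 = \frac{1}{137} + 258 = \frac{35347}{137}$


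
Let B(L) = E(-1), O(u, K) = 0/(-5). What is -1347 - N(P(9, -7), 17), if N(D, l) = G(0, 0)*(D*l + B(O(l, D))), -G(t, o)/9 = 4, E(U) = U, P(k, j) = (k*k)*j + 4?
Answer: -345939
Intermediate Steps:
P(k, j) = 4 + j*k**2 (P(k, j) = k**2*j + 4 = j*k**2 + 4 = 4 + j*k**2)
O(u, K) = 0 (O(u, K) = 0*(-1/5) = 0)
B(L) = -1
G(t, o) = -36 (G(t, o) = -9*4 = -36)
N(D, l) = 36 - 36*D*l (N(D, l) = -36*(D*l - 1) = -36*(-1 + D*l) = 36 - 36*D*l)
-1347 - N(P(9, -7), 17) = -1347 - (36 - 36*(4 - 7*9**2)*17) = -1347 - (36 - 36*(4 - 7*81)*17) = -1347 - (36 - 36*(4 - 567)*17) = -1347 - (36 - 36*(-563)*17) = -1347 - (36 + 344556) = -1347 - 1*344592 = -1347 - 344592 = -345939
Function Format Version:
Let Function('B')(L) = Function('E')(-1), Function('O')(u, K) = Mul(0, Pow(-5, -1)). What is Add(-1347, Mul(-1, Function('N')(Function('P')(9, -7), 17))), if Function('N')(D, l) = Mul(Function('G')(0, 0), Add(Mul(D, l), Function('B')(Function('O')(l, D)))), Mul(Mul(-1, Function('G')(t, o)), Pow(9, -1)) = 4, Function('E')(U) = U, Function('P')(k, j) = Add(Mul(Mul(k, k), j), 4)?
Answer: -345939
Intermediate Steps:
Function('P')(k, j) = Add(4, Mul(j, Pow(k, 2))) (Function('P')(k, j) = Add(Mul(Pow(k, 2), j), 4) = Add(Mul(j, Pow(k, 2)), 4) = Add(4, Mul(j, Pow(k, 2))))
Function('O')(u, K) = 0 (Function('O')(u, K) = Mul(0, Rational(-1, 5)) = 0)
Function('B')(L) = -1
Function('G')(t, o) = -36 (Function('G')(t, o) = Mul(-9, 4) = -36)
Function('N')(D, l) = Add(36, Mul(-36, D, l)) (Function('N')(D, l) = Mul(-36, Add(Mul(D, l), -1)) = Mul(-36, Add(-1, Mul(D, l))) = Add(36, Mul(-36, D, l)))
Add(-1347, Mul(-1, Function('N')(Function('P')(9, -7), 17))) = Add(-1347, Mul(-1, Add(36, Mul(-36, Add(4, Mul(-7, Pow(9, 2))), 17)))) = Add(-1347, Mul(-1, Add(36, Mul(-36, Add(4, Mul(-7, 81)), 17)))) = Add(-1347, Mul(-1, Add(36, Mul(-36, Add(4, -567), 17)))) = Add(-1347, Mul(-1, Add(36, Mul(-36, -563, 17)))) = Add(-1347, Mul(-1, Add(36, 344556))) = Add(-1347, Mul(-1, 344592)) = Add(-1347, -344592) = -345939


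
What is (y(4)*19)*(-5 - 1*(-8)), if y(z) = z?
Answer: 228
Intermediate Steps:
(y(4)*19)*(-5 - 1*(-8)) = (4*19)*(-5 - 1*(-8)) = 76*(-5 + 8) = 76*3 = 228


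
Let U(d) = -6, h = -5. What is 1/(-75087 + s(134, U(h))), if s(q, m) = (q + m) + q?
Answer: -1/74825 ≈ -1.3365e-5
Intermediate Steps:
s(q, m) = m + 2*q (s(q, m) = (m + q) + q = m + 2*q)
1/(-75087 + s(134, U(h))) = 1/(-75087 + (-6 + 2*134)) = 1/(-75087 + (-6 + 268)) = 1/(-75087 + 262) = 1/(-74825) = -1/74825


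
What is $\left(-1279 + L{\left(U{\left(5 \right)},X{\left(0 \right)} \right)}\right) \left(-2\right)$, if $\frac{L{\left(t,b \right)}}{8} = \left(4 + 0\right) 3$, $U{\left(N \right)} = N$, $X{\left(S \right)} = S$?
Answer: $2366$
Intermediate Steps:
$L{\left(t,b \right)} = 96$ ($L{\left(t,b \right)} = 8 \left(4 + 0\right) 3 = 8 \cdot 4 \cdot 3 = 8 \cdot 12 = 96$)
$\left(-1279 + L{\left(U{\left(5 \right)},X{\left(0 \right)} \right)}\right) \left(-2\right) = \left(-1279 + 96\right) \left(-2\right) = \left(-1183\right) \left(-2\right) = 2366$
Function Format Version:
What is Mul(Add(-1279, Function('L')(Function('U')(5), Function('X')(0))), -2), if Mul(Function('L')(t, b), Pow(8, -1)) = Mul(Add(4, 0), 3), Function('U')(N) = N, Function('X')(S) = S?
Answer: 2366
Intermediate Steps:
Function('L')(t, b) = 96 (Function('L')(t, b) = Mul(8, Mul(Add(4, 0), 3)) = Mul(8, Mul(4, 3)) = Mul(8, 12) = 96)
Mul(Add(-1279, Function('L')(Function('U')(5), Function('X')(0))), -2) = Mul(Add(-1279, 96), -2) = Mul(-1183, -2) = 2366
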